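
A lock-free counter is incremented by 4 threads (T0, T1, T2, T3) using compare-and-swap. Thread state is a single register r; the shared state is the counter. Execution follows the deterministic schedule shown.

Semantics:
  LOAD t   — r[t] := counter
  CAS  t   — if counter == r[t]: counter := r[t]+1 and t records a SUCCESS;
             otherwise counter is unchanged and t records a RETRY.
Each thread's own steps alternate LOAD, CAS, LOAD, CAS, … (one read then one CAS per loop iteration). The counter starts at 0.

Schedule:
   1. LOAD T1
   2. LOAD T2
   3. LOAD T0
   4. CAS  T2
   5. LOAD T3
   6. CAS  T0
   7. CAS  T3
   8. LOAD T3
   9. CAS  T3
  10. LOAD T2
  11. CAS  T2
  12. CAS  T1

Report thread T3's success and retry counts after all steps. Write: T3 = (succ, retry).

T3 = (2, 0)

#1 T1 reads 0
#2 T2 reads 0
#3 T0 reads 0
#4 T2 CAS(0→1) writes; counter now 1
#5 T3 reads 1
#6 T0 CAS(0→1) fails; counter now 1
#7 T3 CAS(1→2) writes; counter now 2
#8 T3 reads 2
#9 T3 CAS(2→3) writes; counter now 3
#10 T2 reads 3
#11 T2 CAS(3→4) writes; counter now 4
#12 T1 CAS(0→1) fails; counter now 4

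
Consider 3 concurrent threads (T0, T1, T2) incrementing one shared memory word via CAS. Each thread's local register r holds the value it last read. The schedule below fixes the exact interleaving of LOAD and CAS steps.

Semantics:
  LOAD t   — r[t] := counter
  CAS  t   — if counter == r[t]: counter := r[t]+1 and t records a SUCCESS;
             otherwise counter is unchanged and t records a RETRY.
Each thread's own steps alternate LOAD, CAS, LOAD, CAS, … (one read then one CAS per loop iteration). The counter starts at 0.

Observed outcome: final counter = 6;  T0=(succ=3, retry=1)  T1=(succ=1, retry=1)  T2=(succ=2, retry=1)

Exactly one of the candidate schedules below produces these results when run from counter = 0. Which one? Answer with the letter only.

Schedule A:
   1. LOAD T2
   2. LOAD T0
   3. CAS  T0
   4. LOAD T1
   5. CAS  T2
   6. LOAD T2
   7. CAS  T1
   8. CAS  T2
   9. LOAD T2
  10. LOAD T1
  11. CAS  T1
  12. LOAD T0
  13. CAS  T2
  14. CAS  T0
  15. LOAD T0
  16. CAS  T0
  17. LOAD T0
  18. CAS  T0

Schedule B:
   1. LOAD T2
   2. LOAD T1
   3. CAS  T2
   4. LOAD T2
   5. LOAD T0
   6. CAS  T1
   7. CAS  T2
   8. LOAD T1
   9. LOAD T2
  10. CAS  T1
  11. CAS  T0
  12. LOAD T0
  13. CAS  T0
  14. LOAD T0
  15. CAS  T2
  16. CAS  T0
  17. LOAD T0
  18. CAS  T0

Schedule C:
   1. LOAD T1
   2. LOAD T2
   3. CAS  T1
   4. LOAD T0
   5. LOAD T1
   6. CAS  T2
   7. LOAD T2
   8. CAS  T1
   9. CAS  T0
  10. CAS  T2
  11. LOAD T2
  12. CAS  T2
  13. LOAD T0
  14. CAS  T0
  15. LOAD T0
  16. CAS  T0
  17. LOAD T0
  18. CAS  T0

B

Run B:
[1] T2.load  rd  (counter 0, T2.r 0)
[2] T1.load  rd  (counter 0, T1.r 0)
[3] T2.cas  hit  (counter 1, T2.r 0)
[4] T2.load  rd  (counter 1, T2.r 1)
[5] T0.load  rd  (counter 1, T0.r 1)
[6] T1.cas  miss  (counter 1, T1.r 0)
[7] T2.cas  hit  (counter 2, T2.r 1)
[8] T1.load  rd  (counter 2, T1.r 2)
[9] T2.load  rd  (counter 2, T2.r 2)
[10] T1.cas  hit  (counter 3, T1.r 2)
[11] T0.cas  miss  (counter 3, T0.r 1)
[12] T0.load  rd  (counter 3, T0.r 3)
[13] T0.cas  hit  (counter 4, T0.r 3)
[14] T0.load  rd  (counter 4, T0.r 4)
[15] T2.cas  miss  (counter 4, T2.r 2)
[16] T0.cas  hit  (counter 5, T0.r 4)
[17] T0.load  rd  (counter 5, T0.r 5)
[18] T0.cas  hit  (counter 6, T0.r 5)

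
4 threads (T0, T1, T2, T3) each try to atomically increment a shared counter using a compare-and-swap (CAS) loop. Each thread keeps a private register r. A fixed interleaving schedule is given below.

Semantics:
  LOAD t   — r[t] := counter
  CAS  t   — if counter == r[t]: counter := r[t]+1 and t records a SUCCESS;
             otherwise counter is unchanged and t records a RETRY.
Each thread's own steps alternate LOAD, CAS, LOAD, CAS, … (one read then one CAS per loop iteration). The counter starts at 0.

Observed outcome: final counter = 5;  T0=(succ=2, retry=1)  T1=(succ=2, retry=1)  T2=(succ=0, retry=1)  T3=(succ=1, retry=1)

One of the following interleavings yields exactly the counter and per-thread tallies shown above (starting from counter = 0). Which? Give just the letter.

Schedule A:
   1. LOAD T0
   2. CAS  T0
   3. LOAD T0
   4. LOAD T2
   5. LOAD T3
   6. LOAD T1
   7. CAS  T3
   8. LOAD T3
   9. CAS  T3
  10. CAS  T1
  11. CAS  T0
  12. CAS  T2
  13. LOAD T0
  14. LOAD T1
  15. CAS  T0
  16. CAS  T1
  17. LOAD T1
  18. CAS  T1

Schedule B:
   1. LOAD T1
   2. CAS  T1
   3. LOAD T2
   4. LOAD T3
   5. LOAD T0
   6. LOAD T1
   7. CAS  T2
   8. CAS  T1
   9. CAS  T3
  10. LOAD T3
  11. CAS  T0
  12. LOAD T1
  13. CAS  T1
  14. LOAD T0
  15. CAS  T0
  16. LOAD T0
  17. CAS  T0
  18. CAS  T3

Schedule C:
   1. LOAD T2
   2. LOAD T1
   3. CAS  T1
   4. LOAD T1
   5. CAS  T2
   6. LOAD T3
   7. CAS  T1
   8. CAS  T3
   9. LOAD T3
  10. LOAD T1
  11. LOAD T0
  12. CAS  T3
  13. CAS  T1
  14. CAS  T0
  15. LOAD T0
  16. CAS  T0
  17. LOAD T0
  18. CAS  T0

Run C:
T2 LOAD — after: cnt=0, r=0 — load
T1 LOAD — after: cnt=0, r=0 — load
T1 CAS — after: cnt=1, r=0 — ok
T1 LOAD — after: cnt=1, r=1 — load
T2 CAS — after: cnt=1, r=0 — retry
T3 LOAD — after: cnt=1, r=1 — load
T1 CAS — after: cnt=2, r=1 — ok
T3 CAS — after: cnt=2, r=1 — retry
T3 LOAD — after: cnt=2, r=2 — load
T1 LOAD — after: cnt=2, r=2 — load
T0 LOAD — after: cnt=2, r=2 — load
T3 CAS — after: cnt=3, r=2 — ok
T1 CAS — after: cnt=3, r=2 — retry
T0 CAS — after: cnt=3, r=2 — retry
T0 LOAD — after: cnt=3, r=3 — load
T0 CAS — after: cnt=4, r=3 — ok
T0 LOAD — after: cnt=4, r=4 — load
T0 CAS — after: cnt=5, r=4 — ok

C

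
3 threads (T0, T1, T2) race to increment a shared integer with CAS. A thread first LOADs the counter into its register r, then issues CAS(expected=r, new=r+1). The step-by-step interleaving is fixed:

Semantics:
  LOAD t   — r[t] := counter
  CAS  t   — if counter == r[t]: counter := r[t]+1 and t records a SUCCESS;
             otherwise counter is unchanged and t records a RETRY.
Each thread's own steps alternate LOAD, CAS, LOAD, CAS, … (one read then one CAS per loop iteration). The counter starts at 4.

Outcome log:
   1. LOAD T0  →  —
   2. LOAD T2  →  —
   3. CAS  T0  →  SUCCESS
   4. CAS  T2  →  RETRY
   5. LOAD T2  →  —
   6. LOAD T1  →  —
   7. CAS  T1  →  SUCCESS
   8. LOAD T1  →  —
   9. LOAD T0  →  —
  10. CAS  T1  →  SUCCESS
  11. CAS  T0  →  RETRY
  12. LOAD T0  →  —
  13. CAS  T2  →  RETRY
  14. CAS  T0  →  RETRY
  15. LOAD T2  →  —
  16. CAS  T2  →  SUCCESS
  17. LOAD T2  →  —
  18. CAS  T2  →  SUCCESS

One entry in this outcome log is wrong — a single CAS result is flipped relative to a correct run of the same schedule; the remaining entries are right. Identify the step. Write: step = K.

step = 14

Re-executing:
#1 T0 reads 4
#2 T2 reads 4
#3 T0 CAS(4→5) writes; counter now 5
#4 T2 CAS(4→5) fails; counter now 5
#5 T2 reads 5
#6 T1 reads 5
#7 T1 CAS(5→6) writes; counter now 6
#8 T1 reads 6
#9 T0 reads 6
#10 T1 CAS(6→7) writes; counter now 7
#11 T0 CAS(6→7) fails; counter now 7
#12 T0 reads 7
#13 T2 CAS(5→6) fails; counter now 7
#14 T0 CAS(7→8) writes; counter now 8
#15 T2 reads 8
#16 T2 CAS(8→9) writes; counter now 9
#17 T2 reads 9
#18 T2 CAS(9→10) writes; counter now 10
Flip is step 14.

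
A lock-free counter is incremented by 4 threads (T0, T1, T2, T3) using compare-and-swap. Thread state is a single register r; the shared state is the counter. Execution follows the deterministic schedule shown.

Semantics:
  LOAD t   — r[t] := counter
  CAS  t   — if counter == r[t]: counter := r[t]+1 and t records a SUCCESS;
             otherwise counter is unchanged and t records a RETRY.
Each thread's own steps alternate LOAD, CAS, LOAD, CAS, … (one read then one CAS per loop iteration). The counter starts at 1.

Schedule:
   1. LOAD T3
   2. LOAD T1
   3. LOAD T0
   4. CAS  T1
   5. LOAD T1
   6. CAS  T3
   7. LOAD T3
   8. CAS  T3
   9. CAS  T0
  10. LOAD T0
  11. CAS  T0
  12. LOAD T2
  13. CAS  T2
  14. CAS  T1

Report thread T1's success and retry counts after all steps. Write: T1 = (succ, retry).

T1 = (1, 1)

[1] T3.load  rd  (counter 1, T3.r 1)
[2] T1.load  rd  (counter 1, T1.r 1)
[3] T0.load  rd  (counter 1, T0.r 1)
[4] T1.cas  hit  (counter 2, T1.r 1)
[5] T1.load  rd  (counter 2, T1.r 2)
[6] T3.cas  miss  (counter 2, T3.r 1)
[7] T3.load  rd  (counter 2, T3.r 2)
[8] T3.cas  hit  (counter 3, T3.r 2)
[9] T0.cas  miss  (counter 3, T0.r 1)
[10] T0.load  rd  (counter 3, T0.r 3)
[11] T0.cas  hit  (counter 4, T0.r 3)
[12] T2.load  rd  (counter 4, T2.r 4)
[13] T2.cas  hit  (counter 5, T2.r 4)
[14] T1.cas  miss  (counter 5, T1.r 2)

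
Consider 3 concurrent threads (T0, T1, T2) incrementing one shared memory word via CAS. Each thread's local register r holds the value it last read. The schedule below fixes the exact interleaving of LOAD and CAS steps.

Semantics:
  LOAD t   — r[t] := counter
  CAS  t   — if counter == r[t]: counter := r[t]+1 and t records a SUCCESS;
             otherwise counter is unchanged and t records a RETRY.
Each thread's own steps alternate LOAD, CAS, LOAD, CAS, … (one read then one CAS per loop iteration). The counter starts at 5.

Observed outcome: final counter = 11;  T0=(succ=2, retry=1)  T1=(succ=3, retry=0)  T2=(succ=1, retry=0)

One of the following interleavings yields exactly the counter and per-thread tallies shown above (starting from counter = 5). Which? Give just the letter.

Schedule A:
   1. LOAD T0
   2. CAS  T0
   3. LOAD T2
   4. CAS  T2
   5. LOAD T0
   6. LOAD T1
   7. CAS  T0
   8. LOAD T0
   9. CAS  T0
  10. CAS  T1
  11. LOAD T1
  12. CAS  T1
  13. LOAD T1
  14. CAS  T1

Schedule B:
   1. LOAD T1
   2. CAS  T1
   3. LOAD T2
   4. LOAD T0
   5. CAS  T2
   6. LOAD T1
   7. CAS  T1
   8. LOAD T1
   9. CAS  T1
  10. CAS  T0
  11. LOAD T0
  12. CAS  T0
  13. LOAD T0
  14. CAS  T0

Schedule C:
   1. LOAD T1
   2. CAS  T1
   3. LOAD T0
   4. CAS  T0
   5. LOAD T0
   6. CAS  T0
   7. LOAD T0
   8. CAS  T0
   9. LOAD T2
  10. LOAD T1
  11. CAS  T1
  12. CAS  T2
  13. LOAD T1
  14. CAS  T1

Run B:
T1 LOAD — after: cnt=5, r=5 — load
T1 CAS — after: cnt=6, r=5 — ok
T2 LOAD — after: cnt=6, r=6 — load
T0 LOAD — after: cnt=6, r=6 — load
T2 CAS — after: cnt=7, r=6 — ok
T1 LOAD — after: cnt=7, r=7 — load
T1 CAS — after: cnt=8, r=7 — ok
T1 LOAD — after: cnt=8, r=8 — load
T1 CAS — after: cnt=9, r=8 — ok
T0 CAS — after: cnt=9, r=6 — retry
T0 LOAD — after: cnt=9, r=9 — load
T0 CAS — after: cnt=10, r=9 — ok
T0 LOAD — after: cnt=10, r=10 — load
T0 CAS — after: cnt=11, r=10 — ok

B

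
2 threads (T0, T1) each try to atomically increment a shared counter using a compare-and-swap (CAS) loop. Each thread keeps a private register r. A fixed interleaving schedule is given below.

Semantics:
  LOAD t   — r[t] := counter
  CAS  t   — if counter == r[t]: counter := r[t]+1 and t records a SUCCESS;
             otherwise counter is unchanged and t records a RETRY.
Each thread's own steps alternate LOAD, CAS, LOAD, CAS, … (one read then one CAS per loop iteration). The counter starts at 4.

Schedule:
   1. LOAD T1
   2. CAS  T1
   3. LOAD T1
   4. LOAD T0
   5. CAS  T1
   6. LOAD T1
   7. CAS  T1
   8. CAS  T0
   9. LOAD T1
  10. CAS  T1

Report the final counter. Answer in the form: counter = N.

   1) LOAD T1:  M=4  r_T1=4
   2) CAS  T1:  M=5  r_T1=4 ✓
   3) LOAD T1:  M=5  r_T1=5
   4) LOAD T0:  M=5  r_T0=5
   5) CAS  T1:  M=6  r_T1=5 ✓
   6) LOAD T1:  M=6  r_T1=6
   7) CAS  T1:  M=7  r_T1=6 ✓
   8) CAS  T0:  M=7  r_T0=5 ✗
   9) LOAD T1:  M=7  r_T1=7
  10) CAS  T1:  M=8  r_T1=7 ✓

counter = 8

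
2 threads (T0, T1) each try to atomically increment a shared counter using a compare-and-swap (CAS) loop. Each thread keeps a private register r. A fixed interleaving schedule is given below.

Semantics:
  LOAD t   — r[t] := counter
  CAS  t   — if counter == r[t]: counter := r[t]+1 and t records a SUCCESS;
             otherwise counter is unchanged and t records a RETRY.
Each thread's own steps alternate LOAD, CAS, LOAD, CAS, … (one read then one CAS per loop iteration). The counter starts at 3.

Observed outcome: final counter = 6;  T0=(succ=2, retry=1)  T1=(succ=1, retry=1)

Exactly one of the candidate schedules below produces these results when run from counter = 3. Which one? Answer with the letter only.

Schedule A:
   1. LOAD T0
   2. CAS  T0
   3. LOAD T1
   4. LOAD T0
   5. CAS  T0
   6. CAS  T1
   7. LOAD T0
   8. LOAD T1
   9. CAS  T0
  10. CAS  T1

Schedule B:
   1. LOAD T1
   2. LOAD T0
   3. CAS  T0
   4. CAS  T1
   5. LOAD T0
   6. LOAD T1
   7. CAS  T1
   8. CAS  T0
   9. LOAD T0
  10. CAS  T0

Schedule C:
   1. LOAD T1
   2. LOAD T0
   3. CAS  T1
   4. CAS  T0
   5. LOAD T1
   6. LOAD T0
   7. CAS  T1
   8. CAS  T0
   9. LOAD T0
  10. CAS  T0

Run B:
1. LOAD T1 → mem=3 r[T1]=3 [LOAD]
2. LOAD T0 → mem=3 r[T0]=3 [LOAD]
3. CAS T0 → mem=4 r[T0]=3 [OK]
4. CAS T1 → mem=4 r[T1]=3 [RETRY]
5. LOAD T0 → mem=4 r[T0]=4 [LOAD]
6. LOAD T1 → mem=4 r[T1]=4 [LOAD]
7. CAS T1 → mem=5 r[T1]=4 [OK]
8. CAS T0 → mem=5 r[T0]=4 [RETRY]
9. LOAD T0 → mem=5 r[T0]=5 [LOAD]
10. CAS T0 → mem=6 r[T0]=5 [OK]

B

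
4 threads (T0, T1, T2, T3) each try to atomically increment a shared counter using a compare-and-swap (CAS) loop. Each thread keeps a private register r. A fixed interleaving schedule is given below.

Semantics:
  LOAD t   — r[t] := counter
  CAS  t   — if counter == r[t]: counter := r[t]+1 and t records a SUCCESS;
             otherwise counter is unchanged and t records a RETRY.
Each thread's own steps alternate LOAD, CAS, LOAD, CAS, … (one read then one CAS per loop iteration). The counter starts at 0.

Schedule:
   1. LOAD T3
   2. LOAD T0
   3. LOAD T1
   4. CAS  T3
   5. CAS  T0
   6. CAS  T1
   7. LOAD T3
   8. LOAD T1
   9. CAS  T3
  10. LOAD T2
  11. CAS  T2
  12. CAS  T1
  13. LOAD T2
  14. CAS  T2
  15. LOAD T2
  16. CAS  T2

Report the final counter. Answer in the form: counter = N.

counter = 5

T3 LOAD — after: cnt=0, r=0 — load
T0 LOAD — after: cnt=0, r=0 — load
T1 LOAD — after: cnt=0, r=0 — load
T3 CAS — after: cnt=1, r=0 — ok
T0 CAS — after: cnt=1, r=0 — retry
T1 CAS — after: cnt=1, r=0 — retry
T3 LOAD — after: cnt=1, r=1 — load
T1 LOAD — after: cnt=1, r=1 — load
T3 CAS — after: cnt=2, r=1 — ok
T2 LOAD — after: cnt=2, r=2 — load
T2 CAS — after: cnt=3, r=2 — ok
T1 CAS — after: cnt=3, r=1 — retry
T2 LOAD — after: cnt=3, r=3 — load
T2 CAS — after: cnt=4, r=3 — ok
T2 LOAD — after: cnt=4, r=4 — load
T2 CAS — after: cnt=5, r=4 — ok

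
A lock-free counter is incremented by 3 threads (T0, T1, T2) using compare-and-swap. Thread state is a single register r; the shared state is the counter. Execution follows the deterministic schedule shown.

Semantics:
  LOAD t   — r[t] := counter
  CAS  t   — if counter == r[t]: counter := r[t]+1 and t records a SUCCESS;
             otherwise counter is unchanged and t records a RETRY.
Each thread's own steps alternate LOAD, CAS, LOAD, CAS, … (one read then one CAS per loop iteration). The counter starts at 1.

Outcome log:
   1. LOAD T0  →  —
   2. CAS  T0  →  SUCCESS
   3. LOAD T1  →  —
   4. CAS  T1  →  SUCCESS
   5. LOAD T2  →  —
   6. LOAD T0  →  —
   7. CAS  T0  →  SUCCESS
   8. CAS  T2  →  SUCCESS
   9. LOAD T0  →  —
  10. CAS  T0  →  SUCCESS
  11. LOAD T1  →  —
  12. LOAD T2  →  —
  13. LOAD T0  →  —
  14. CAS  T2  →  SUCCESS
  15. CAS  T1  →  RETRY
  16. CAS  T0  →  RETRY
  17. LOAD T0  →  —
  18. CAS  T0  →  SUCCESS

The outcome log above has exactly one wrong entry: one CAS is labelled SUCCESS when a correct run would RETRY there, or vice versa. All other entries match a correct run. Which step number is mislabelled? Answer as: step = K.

step = 8

Correct run:
step 1: T0 LOAD ⇒ load; ctr=1 reg=1
step 2: T0 CAS ⇒ ok; ctr=2 reg=1
step 3: T1 LOAD ⇒ load; ctr=2 reg=2
step 4: T1 CAS ⇒ ok; ctr=3 reg=2
step 5: T2 LOAD ⇒ load; ctr=3 reg=3
step 6: T0 LOAD ⇒ load; ctr=3 reg=3
step 7: T0 CAS ⇒ ok; ctr=4 reg=3
step 8: T2 CAS ⇒ retry; ctr=4 reg=3
step 9: T0 LOAD ⇒ load; ctr=4 reg=4
step 10: T0 CAS ⇒ ok; ctr=5 reg=4
step 11: T1 LOAD ⇒ load; ctr=5 reg=5
step 12: T2 LOAD ⇒ load; ctr=5 reg=5
step 13: T0 LOAD ⇒ load; ctr=5 reg=5
step 14: T2 CAS ⇒ ok; ctr=6 reg=5
step 15: T1 CAS ⇒ retry; ctr=6 reg=5
step 16: T0 CAS ⇒ retry; ctr=6 reg=5
step 17: T0 LOAD ⇒ load; ctr=6 reg=6
step 18: T0 CAS ⇒ ok; ctr=7 reg=6
Mismatch at 8.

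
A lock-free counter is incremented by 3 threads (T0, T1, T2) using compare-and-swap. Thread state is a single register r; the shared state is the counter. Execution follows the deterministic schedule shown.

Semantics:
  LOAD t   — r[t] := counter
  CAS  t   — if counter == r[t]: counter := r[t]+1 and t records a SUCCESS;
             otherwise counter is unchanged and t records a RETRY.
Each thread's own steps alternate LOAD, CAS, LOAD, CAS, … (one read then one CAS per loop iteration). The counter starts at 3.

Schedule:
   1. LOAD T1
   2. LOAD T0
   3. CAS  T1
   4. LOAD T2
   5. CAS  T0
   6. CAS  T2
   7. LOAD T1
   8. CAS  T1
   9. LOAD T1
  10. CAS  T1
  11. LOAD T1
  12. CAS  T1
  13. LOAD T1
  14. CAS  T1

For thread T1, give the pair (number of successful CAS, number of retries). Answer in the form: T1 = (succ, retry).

T1 = (5, 0)

#1 T1 reads 3
#2 T0 reads 3
#3 T1 CAS(3→4) writes; counter now 4
#4 T2 reads 4
#5 T0 CAS(3→4) fails; counter now 4
#6 T2 CAS(4→5) writes; counter now 5
#7 T1 reads 5
#8 T1 CAS(5→6) writes; counter now 6
#9 T1 reads 6
#10 T1 CAS(6→7) writes; counter now 7
#11 T1 reads 7
#12 T1 CAS(7→8) writes; counter now 8
#13 T1 reads 8
#14 T1 CAS(8→9) writes; counter now 9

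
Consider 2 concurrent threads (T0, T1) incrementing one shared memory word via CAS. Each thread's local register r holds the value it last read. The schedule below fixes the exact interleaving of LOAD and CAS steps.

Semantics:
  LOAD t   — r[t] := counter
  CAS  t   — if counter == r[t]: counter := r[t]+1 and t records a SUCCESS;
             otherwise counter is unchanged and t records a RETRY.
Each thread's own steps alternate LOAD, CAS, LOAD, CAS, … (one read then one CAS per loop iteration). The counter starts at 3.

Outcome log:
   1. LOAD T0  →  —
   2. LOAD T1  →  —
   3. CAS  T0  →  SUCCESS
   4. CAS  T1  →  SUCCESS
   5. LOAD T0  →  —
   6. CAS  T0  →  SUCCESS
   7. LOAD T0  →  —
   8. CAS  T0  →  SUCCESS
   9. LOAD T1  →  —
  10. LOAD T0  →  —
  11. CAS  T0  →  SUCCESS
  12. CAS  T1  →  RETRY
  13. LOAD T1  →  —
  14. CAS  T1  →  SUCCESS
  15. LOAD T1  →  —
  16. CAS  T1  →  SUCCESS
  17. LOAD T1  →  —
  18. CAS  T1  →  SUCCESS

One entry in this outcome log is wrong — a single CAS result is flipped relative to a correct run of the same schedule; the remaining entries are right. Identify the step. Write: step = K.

step = 4

Reference trace:
#1 T0 reads 3
#2 T1 reads 3
#3 T0 CAS(3→4) writes; counter now 4
#4 T1 CAS(3→4) fails; counter now 4
#5 T0 reads 4
#6 T0 CAS(4→5) writes; counter now 5
#7 T0 reads 5
#8 T0 CAS(5→6) writes; counter now 6
#9 T1 reads 6
#10 T0 reads 6
#11 T0 CAS(6→7) writes; counter now 7
#12 T1 CAS(6→7) fails; counter now 7
#13 T1 reads 7
#14 T1 CAS(7→8) writes; counter now 8
#15 T1 reads 8
#16 T1 CAS(8→9) writes; counter now 9
#17 T1 reads 9
#18 T1 CAS(9→10) writes; counter now 10
Mismatch at 4.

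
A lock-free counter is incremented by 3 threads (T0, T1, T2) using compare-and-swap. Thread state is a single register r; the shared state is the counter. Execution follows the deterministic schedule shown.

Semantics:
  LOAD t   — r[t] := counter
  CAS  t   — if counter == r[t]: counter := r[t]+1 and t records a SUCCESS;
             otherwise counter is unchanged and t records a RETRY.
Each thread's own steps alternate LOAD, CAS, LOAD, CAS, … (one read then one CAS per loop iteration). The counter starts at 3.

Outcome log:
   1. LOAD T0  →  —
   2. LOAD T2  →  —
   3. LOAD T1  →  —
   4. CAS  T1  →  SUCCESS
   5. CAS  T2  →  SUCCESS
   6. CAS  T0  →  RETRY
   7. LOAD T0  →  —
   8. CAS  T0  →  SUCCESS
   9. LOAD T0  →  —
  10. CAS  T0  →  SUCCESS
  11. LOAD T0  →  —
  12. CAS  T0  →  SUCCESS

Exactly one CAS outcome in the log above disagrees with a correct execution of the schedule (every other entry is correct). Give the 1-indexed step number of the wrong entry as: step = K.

Re-executing:
   1) LOAD T0:  M=3  r_T0=3
   2) LOAD T2:  M=3  r_T2=3
   3) LOAD T1:  M=3  r_T1=3
   4) CAS  T1:  M=4  r_T1=3 ✓
   5) CAS  T2:  M=4  r_T2=3 ✗
   6) CAS  T0:  M=4  r_T0=3 ✗
   7) LOAD T0:  M=4  r_T0=4
   8) CAS  T0:  M=5  r_T0=4 ✓
   9) LOAD T0:  M=5  r_T0=5
  10) CAS  T0:  M=6  r_T0=5 ✓
  11) LOAD T0:  M=6  r_T0=6
  12) CAS  T0:  M=7  r_T0=6 ✓
Flip is step 5.

step = 5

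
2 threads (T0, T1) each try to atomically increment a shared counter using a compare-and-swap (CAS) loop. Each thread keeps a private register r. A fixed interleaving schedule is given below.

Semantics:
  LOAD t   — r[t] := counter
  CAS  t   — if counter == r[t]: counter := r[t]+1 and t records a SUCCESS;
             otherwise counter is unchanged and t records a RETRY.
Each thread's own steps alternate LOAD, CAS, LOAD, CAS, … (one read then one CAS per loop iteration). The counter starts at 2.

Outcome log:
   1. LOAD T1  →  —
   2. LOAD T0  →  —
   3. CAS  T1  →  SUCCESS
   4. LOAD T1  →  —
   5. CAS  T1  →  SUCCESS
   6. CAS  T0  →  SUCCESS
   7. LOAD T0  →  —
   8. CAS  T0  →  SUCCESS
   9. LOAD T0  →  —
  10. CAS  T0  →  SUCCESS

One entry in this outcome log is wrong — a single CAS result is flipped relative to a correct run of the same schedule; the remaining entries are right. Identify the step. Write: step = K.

step = 6

Correct run:
1. LOAD T1 → mem=2 r[T1]=2 [LOAD]
2. LOAD T0 → mem=2 r[T0]=2 [LOAD]
3. CAS T1 → mem=3 r[T1]=2 [OK]
4. LOAD T1 → mem=3 r[T1]=3 [LOAD]
5. CAS T1 → mem=4 r[T1]=3 [OK]
6. CAS T0 → mem=4 r[T0]=2 [RETRY]
7. LOAD T0 → mem=4 r[T0]=4 [LOAD]
8. CAS T0 → mem=5 r[T0]=4 [OK]
9. LOAD T0 → mem=5 r[T0]=5 [LOAD]
10. CAS T0 → mem=6 r[T0]=5 [OK]
Log disagrees first at step 6.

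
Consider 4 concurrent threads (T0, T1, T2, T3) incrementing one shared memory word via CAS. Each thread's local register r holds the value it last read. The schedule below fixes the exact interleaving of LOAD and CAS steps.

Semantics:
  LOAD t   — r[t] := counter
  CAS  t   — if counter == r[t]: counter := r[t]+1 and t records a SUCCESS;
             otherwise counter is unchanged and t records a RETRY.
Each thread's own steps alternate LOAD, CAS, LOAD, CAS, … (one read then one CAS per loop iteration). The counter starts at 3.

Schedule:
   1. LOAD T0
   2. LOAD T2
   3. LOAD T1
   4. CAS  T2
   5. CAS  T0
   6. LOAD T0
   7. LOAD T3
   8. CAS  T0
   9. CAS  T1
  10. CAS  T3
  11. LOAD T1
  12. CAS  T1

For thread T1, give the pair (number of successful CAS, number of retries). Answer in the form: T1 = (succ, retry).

T0 LOAD — after: cnt=3, r=3 — load
T2 LOAD — after: cnt=3, r=3 — load
T1 LOAD — after: cnt=3, r=3 — load
T2 CAS — after: cnt=4, r=3 — ok
T0 CAS — after: cnt=4, r=3 — retry
T0 LOAD — after: cnt=4, r=4 — load
T3 LOAD — after: cnt=4, r=4 — load
T0 CAS — after: cnt=5, r=4 — ok
T1 CAS — after: cnt=5, r=3 — retry
T3 CAS — after: cnt=5, r=4 — retry
T1 LOAD — after: cnt=5, r=5 — load
T1 CAS — after: cnt=6, r=5 — ok

T1 = (1, 1)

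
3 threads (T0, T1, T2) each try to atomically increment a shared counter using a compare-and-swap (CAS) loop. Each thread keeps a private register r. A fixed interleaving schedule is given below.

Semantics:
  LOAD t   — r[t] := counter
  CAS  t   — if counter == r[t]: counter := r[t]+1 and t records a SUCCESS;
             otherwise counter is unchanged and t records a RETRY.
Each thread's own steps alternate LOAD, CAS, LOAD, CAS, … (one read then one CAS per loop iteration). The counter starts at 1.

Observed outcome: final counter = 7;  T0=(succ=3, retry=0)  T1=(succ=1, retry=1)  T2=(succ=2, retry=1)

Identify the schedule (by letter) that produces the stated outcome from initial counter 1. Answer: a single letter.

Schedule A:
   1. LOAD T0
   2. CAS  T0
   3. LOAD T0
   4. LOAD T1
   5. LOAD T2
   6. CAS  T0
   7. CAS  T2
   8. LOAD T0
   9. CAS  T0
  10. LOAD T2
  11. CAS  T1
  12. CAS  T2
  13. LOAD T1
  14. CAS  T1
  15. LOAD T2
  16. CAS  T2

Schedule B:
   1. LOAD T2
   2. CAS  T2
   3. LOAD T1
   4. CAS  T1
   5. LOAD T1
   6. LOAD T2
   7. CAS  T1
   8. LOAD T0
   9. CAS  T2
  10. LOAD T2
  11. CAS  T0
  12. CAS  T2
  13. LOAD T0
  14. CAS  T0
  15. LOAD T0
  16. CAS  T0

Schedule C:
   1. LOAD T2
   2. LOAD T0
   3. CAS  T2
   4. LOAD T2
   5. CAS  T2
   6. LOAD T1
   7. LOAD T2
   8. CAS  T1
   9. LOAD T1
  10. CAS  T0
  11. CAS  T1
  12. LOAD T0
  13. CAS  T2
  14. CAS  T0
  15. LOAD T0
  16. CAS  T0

Simulating candidate A:
#1 T0 reads 1
#2 T0 CAS(1→2) writes; counter now 2
#3 T0 reads 2
#4 T1 reads 2
#5 T2 reads 2
#6 T0 CAS(2→3) writes; counter now 3
#7 T2 CAS(2→3) fails; counter now 3
#8 T0 reads 3
#9 T0 CAS(3→4) writes; counter now 4
#10 T2 reads 4
#11 T1 CAS(2→3) fails; counter now 4
#12 T2 CAS(4→5) writes; counter now 5
#13 T1 reads 5
#14 T1 CAS(5→6) writes; counter now 6
#15 T2 reads 6
#16 T2 CAS(6→7) writes; counter now 7

A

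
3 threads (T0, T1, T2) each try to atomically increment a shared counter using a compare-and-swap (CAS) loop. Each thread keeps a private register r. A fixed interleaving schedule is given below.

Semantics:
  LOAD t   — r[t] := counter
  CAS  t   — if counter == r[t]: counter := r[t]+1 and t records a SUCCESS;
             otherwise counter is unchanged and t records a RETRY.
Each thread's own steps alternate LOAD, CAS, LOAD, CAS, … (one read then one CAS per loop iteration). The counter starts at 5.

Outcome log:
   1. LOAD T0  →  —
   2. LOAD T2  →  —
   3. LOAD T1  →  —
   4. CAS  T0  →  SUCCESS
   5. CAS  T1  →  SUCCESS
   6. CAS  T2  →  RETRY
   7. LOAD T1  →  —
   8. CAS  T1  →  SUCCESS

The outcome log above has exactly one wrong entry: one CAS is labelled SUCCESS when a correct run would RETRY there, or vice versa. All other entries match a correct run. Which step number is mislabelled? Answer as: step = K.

Re-executing:
   1) LOAD T0:  M=5  r_T0=5
   2) LOAD T2:  M=5  r_T2=5
   3) LOAD T1:  M=5  r_T1=5
   4) CAS  T0:  M=6  r_T0=5 ✓
   5) CAS  T1:  M=6  r_T1=5 ✗
   6) CAS  T2:  M=6  r_T2=5 ✗
   7) LOAD T1:  M=6  r_T1=6
   8) CAS  T1:  M=7  r_T1=6 ✓
Mismatch at 5.

step = 5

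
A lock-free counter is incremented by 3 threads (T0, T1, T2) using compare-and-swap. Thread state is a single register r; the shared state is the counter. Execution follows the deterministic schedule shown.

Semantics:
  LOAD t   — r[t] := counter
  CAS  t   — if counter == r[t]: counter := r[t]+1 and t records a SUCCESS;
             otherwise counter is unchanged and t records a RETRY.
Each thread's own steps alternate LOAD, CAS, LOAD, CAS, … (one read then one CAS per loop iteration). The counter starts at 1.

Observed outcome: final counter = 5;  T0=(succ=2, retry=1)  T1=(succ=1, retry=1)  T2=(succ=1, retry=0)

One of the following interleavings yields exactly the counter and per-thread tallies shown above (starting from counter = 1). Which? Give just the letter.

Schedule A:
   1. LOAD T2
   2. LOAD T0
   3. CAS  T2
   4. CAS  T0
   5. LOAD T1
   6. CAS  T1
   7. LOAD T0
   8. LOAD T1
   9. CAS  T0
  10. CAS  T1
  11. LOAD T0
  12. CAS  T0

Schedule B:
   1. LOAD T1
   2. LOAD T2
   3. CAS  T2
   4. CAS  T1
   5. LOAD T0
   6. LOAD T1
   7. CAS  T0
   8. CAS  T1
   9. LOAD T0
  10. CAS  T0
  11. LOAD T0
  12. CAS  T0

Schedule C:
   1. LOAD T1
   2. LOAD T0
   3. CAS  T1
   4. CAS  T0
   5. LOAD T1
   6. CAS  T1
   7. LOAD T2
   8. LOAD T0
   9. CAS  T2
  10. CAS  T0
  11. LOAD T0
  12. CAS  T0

Tracing schedule A:
#1 T2 reads 1
#2 T0 reads 1
#3 T2 CAS(1→2) writes; counter now 2
#4 T0 CAS(1→2) fails; counter now 2
#5 T1 reads 2
#6 T1 CAS(2→3) writes; counter now 3
#7 T0 reads 3
#8 T1 reads 3
#9 T0 CAS(3→4) writes; counter now 4
#10 T1 CAS(3→4) fails; counter now 4
#11 T0 reads 4
#12 T0 CAS(4→5) writes; counter now 5

A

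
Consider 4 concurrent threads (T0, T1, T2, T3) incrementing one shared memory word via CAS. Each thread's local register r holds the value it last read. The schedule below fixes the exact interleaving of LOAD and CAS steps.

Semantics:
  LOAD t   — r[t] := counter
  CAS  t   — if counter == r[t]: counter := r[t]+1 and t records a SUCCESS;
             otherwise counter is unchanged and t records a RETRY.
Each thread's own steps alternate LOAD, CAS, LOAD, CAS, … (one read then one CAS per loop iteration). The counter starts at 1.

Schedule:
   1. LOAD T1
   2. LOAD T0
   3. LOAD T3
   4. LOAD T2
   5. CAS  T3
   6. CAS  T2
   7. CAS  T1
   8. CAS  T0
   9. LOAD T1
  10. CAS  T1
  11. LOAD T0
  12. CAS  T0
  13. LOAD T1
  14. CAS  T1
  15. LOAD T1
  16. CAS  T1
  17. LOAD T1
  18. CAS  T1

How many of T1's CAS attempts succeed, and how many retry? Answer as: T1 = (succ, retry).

T1 = (4, 1)

   1) LOAD T1:  M=1  r_T1=1
   2) LOAD T0:  M=1  r_T0=1
   3) LOAD T3:  M=1  r_T3=1
   4) LOAD T2:  M=1  r_T2=1
   5) CAS  T3:  M=2  r_T3=1 ✓
   6) CAS  T2:  M=2  r_T2=1 ✗
   7) CAS  T1:  M=2  r_T1=1 ✗
   8) CAS  T0:  M=2  r_T0=1 ✗
   9) LOAD T1:  M=2  r_T1=2
  10) CAS  T1:  M=3  r_T1=2 ✓
  11) LOAD T0:  M=3  r_T0=3
  12) CAS  T0:  M=4  r_T0=3 ✓
  13) LOAD T1:  M=4  r_T1=4
  14) CAS  T1:  M=5  r_T1=4 ✓
  15) LOAD T1:  M=5  r_T1=5
  16) CAS  T1:  M=6  r_T1=5 ✓
  17) LOAD T1:  M=6  r_T1=6
  18) CAS  T1:  M=7  r_T1=6 ✓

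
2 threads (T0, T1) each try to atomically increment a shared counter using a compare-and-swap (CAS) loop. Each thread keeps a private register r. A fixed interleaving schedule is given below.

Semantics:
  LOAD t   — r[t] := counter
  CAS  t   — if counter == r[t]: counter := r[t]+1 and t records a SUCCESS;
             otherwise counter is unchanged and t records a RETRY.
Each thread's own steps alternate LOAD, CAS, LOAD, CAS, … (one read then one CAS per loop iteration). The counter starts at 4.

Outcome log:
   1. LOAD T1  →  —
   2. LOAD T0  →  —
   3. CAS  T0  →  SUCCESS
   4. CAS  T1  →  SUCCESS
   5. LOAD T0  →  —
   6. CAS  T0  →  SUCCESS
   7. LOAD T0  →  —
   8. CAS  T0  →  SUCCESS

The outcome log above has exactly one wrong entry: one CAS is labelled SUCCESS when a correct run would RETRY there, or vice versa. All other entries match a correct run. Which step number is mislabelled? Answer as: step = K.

Re-executing:
step 1: T1 LOAD ⇒ load; ctr=4 reg=4
step 2: T0 LOAD ⇒ load; ctr=4 reg=4
step 3: T0 CAS ⇒ ok; ctr=5 reg=4
step 4: T1 CAS ⇒ retry; ctr=5 reg=4
step 5: T0 LOAD ⇒ load; ctr=5 reg=5
step 6: T0 CAS ⇒ ok; ctr=6 reg=5
step 7: T0 LOAD ⇒ load; ctr=6 reg=6
step 8: T0 CAS ⇒ ok; ctr=7 reg=6
Mismatch at 4.

step = 4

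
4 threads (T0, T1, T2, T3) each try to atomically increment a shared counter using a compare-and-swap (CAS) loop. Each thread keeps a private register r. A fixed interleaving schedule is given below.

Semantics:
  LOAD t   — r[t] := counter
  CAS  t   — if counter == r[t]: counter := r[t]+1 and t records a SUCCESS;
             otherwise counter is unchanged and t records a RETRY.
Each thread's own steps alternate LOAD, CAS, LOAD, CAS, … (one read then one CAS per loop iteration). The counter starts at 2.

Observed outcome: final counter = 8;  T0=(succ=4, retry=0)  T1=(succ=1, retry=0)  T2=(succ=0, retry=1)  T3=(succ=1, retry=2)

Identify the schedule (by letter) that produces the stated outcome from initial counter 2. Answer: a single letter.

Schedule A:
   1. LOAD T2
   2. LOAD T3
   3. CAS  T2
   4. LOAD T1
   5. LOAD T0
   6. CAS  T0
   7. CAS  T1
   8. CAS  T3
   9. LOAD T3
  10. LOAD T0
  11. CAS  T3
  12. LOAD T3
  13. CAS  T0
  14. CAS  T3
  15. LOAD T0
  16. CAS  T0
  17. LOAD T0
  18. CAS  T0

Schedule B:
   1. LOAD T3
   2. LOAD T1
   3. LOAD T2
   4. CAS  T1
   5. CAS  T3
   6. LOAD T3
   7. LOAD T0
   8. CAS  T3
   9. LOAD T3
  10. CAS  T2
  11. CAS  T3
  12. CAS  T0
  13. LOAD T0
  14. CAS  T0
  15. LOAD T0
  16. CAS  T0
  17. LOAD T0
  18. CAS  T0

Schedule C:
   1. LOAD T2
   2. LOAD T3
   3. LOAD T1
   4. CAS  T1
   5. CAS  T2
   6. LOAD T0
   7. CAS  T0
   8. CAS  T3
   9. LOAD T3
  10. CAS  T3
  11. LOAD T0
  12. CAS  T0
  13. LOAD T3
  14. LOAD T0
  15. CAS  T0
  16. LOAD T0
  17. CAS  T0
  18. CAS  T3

C

Simulating candidate C:
   1) LOAD T2:  M=2  r_T2=2
   2) LOAD T3:  M=2  r_T3=2
   3) LOAD T1:  M=2  r_T1=2
   4) CAS  T1:  M=3  r_T1=2 ✓
   5) CAS  T2:  M=3  r_T2=2 ✗
   6) LOAD T0:  M=3  r_T0=3
   7) CAS  T0:  M=4  r_T0=3 ✓
   8) CAS  T3:  M=4  r_T3=2 ✗
   9) LOAD T3:  M=4  r_T3=4
  10) CAS  T3:  M=5  r_T3=4 ✓
  11) LOAD T0:  M=5  r_T0=5
  12) CAS  T0:  M=6  r_T0=5 ✓
  13) LOAD T3:  M=6  r_T3=6
  14) LOAD T0:  M=6  r_T0=6
  15) CAS  T0:  M=7  r_T0=6 ✓
  16) LOAD T0:  M=7  r_T0=7
  17) CAS  T0:  M=8  r_T0=7 ✓
  18) CAS  T3:  M=8  r_T3=6 ✗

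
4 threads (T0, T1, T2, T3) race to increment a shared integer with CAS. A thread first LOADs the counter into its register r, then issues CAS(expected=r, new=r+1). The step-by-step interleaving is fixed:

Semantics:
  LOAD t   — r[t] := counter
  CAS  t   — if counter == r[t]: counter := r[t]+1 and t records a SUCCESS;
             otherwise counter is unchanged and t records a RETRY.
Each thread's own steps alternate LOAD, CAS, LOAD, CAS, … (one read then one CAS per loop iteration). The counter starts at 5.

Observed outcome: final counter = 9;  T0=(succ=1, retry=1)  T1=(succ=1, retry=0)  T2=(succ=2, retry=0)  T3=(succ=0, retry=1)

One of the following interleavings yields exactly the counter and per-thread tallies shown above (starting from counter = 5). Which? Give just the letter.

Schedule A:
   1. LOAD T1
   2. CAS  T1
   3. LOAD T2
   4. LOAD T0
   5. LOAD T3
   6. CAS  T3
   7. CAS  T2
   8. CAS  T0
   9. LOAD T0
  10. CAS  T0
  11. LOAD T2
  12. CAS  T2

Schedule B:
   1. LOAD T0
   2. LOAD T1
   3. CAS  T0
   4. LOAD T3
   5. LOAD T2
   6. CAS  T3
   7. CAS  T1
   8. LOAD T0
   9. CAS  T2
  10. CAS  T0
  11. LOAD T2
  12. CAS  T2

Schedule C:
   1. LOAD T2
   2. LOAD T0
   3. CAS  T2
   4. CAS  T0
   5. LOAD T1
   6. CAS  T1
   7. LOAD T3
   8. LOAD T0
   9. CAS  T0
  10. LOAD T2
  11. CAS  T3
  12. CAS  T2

C

Run C:
#1 T2 reads 5
#2 T0 reads 5
#3 T2 CAS(5→6) writes; counter now 6
#4 T0 CAS(5→6) fails; counter now 6
#5 T1 reads 6
#6 T1 CAS(6→7) writes; counter now 7
#7 T3 reads 7
#8 T0 reads 7
#9 T0 CAS(7→8) writes; counter now 8
#10 T2 reads 8
#11 T3 CAS(7→8) fails; counter now 8
#12 T2 CAS(8→9) writes; counter now 9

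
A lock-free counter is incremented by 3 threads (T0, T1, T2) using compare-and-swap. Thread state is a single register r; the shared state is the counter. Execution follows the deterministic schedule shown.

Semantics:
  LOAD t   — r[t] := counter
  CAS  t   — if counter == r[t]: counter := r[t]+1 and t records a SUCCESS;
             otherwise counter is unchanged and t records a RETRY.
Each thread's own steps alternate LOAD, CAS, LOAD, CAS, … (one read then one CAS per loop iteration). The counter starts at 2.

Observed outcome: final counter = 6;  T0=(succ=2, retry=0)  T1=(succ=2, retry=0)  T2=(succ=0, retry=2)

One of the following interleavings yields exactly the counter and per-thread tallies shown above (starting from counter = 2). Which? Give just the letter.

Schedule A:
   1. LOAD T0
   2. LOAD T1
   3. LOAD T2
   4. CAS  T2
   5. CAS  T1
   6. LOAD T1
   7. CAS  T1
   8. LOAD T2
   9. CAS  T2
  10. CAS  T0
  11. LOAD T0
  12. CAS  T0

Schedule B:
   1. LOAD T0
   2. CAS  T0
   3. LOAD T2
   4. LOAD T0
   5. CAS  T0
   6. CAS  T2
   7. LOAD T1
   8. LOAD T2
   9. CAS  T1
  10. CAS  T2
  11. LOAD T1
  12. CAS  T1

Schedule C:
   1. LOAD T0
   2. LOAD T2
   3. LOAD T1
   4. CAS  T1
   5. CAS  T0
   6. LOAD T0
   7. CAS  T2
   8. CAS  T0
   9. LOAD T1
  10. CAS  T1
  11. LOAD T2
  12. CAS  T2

B

Tracing schedule B:
[1] T0.load  rd  (counter 2, T0.r 2)
[2] T0.cas  hit  (counter 3, T0.r 2)
[3] T2.load  rd  (counter 3, T2.r 3)
[4] T0.load  rd  (counter 3, T0.r 3)
[5] T0.cas  hit  (counter 4, T0.r 3)
[6] T2.cas  miss  (counter 4, T2.r 3)
[7] T1.load  rd  (counter 4, T1.r 4)
[8] T2.load  rd  (counter 4, T2.r 4)
[9] T1.cas  hit  (counter 5, T1.r 4)
[10] T2.cas  miss  (counter 5, T2.r 4)
[11] T1.load  rd  (counter 5, T1.r 5)
[12] T1.cas  hit  (counter 6, T1.r 5)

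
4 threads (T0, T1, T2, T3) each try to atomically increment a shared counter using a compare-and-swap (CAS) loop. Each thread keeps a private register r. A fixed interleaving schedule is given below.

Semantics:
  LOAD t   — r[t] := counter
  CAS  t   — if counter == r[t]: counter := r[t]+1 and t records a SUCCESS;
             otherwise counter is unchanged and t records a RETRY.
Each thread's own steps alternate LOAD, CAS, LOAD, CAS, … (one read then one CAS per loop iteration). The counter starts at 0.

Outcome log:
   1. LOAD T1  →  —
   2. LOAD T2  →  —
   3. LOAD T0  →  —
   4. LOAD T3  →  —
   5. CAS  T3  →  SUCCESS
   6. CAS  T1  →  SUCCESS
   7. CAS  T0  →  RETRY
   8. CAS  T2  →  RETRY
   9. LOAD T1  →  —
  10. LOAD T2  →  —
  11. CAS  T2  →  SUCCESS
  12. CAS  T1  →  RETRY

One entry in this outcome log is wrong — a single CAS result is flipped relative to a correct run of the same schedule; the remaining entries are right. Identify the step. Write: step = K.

step = 6

Re-executing:
#1 T1 reads 0
#2 T2 reads 0
#3 T0 reads 0
#4 T3 reads 0
#5 T3 CAS(0→1) writes; counter now 1
#6 T1 CAS(0→1) fails; counter now 1
#7 T0 CAS(0→1) fails; counter now 1
#8 T2 CAS(0→1) fails; counter now 1
#9 T1 reads 1
#10 T2 reads 1
#11 T2 CAS(1→2) writes; counter now 2
#12 T1 CAS(1→2) fails; counter now 2
Mismatch at 6.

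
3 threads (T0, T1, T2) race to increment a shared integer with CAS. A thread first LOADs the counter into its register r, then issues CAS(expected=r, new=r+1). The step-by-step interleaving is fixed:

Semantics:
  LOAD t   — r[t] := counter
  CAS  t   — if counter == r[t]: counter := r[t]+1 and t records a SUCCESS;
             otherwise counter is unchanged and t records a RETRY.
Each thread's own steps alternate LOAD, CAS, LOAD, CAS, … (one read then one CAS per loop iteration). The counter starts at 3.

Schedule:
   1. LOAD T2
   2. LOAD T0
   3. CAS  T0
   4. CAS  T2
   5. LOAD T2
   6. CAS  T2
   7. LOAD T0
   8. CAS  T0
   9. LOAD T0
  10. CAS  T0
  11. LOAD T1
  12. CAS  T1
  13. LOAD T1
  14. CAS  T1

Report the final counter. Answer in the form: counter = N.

#1 T2 reads 3
#2 T0 reads 3
#3 T0 CAS(3→4) writes; counter now 4
#4 T2 CAS(3→4) fails; counter now 4
#5 T2 reads 4
#6 T2 CAS(4→5) writes; counter now 5
#7 T0 reads 5
#8 T0 CAS(5→6) writes; counter now 6
#9 T0 reads 6
#10 T0 CAS(6→7) writes; counter now 7
#11 T1 reads 7
#12 T1 CAS(7→8) writes; counter now 8
#13 T1 reads 8
#14 T1 CAS(8→9) writes; counter now 9

counter = 9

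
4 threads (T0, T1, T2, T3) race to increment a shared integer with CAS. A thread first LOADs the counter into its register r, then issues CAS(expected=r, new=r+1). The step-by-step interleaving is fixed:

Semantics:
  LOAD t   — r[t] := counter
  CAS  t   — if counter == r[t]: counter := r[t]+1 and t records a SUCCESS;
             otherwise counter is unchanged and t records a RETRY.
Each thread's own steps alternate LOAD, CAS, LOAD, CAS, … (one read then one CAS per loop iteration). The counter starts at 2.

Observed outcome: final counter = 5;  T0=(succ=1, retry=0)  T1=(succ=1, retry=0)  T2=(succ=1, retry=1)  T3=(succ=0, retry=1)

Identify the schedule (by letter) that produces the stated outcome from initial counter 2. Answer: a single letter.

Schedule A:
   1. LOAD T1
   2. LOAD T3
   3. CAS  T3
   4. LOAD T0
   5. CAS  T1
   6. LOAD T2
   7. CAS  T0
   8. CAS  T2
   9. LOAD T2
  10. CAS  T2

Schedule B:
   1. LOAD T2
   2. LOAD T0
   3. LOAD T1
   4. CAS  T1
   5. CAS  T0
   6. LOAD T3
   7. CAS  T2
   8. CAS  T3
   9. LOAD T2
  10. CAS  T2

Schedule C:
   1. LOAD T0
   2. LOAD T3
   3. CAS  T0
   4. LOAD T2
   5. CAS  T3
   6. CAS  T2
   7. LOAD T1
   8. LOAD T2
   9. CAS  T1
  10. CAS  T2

Run C:
1. LOAD T0 → mem=2 r[T0]=2 [LOAD]
2. LOAD T3 → mem=2 r[T3]=2 [LOAD]
3. CAS T0 → mem=3 r[T0]=2 [OK]
4. LOAD T2 → mem=3 r[T2]=3 [LOAD]
5. CAS T3 → mem=3 r[T3]=2 [RETRY]
6. CAS T2 → mem=4 r[T2]=3 [OK]
7. LOAD T1 → mem=4 r[T1]=4 [LOAD]
8. LOAD T2 → mem=4 r[T2]=4 [LOAD]
9. CAS T1 → mem=5 r[T1]=4 [OK]
10. CAS T2 → mem=5 r[T2]=4 [RETRY]

C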